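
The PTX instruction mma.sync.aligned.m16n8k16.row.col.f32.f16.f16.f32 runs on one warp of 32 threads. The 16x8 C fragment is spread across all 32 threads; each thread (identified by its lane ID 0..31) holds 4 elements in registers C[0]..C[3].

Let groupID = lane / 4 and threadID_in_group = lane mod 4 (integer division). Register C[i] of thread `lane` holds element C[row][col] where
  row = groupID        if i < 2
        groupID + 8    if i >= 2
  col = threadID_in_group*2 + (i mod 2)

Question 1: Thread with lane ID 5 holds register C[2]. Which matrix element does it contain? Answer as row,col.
lane 5=>5/4=1, 5 mod 4=1
i=2  r:1+8=>9  c:2·1+0=>2

9,2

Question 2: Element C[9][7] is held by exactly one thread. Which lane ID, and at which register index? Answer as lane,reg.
7,3

r: 9->gid=1,r8=1  c: 7->tid=3,i&1=1
L=1*4+3=7  i=1*2+1=3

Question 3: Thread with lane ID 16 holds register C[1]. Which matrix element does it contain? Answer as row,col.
4,1

L=16→G=16>>2=4, T=16&3=0
[1]→row 4+0=4  col 0·2+1=1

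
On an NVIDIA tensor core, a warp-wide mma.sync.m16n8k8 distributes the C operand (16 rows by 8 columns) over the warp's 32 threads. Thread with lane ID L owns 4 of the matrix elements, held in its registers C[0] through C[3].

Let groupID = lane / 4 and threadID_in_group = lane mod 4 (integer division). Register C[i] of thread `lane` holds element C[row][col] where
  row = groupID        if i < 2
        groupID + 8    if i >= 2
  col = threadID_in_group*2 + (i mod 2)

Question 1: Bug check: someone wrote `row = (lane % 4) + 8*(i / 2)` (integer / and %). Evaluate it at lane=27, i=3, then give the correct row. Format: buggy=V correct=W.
buggy=11 correct=14

`(lane % 4) + 8*(i / 2)`[27,3]⇒11
lane 27⇒27/4=6, 27 mod 4=3
i=3  r:6+8⇒14  c:2·3+1⇒7
row: 11 vs 14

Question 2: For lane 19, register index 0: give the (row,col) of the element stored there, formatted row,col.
lane 19→19/4=4, 19 mod 4=3
i=0  r:4+0→4  c:2·3+0→6

4,6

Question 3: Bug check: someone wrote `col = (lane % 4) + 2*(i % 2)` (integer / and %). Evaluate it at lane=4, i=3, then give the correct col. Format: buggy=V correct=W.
buggy=2 correct=1

`(lane % 4) + 2*(i % 2)`[4,3]->2
lane 4->4/4=1, 4 mod 4=0
i=3  r:1+8->9  c:2·0+1->1
col: 2 vs 1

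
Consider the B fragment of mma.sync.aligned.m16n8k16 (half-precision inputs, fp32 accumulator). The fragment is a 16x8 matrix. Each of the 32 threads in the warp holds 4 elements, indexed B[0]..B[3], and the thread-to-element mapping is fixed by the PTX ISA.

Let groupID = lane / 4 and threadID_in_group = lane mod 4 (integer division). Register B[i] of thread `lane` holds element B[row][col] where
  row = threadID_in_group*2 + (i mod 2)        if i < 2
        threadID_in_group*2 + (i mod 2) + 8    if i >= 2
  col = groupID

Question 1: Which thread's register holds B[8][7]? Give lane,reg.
28,2

c:7=>grp=7  r:8=>rB=1,tig=0,lo=0
L=7*4+0=28  i=1*2+0=2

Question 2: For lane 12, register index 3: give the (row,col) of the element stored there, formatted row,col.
L=12⇒gr=12>>2=3, th=12&3=0
[3]⇒row 0·2+1+8=9  col gr=3

9,3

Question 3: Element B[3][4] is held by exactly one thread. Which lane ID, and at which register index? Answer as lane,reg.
17,1

c:4=>grp=4  r:3=>rB=0,tig=1,lo=1
L=4*4+1=17  i=0*2+1=1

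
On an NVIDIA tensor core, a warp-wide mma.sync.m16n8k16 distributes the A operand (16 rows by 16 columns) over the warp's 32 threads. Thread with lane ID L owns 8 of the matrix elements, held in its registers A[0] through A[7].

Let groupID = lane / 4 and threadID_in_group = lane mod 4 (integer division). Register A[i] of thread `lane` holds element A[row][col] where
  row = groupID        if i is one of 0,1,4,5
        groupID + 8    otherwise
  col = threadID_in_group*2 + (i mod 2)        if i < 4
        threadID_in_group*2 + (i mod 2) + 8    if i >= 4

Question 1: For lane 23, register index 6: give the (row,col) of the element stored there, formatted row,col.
lane 23: gid=5 (23/4), tid=3 (23%4)
i=6: r=5+8=13, c=3*2+0+8=14

13,14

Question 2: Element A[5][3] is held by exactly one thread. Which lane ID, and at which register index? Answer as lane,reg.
r=5→G=5,rhi=0  c=3→chi=0,T=1,p=1
L=5*4+1=21  i=0*4+0*2+1=1

21,1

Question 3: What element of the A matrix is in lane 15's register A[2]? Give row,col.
lane 15: g=3 (15/4), t=3 (15%4)
i=2: r=3+8=11, c=3*2+0+0=6

11,6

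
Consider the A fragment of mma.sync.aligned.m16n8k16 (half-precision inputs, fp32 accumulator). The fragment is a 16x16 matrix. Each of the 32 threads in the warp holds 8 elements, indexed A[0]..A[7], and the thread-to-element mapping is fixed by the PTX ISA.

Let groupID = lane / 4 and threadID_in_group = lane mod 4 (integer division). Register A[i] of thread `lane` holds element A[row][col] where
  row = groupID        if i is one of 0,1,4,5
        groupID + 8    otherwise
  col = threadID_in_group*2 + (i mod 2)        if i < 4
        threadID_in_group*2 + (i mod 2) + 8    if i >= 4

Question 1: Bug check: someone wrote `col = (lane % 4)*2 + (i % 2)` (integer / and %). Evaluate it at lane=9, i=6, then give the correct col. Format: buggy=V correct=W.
buggy=2 correct=10

`(lane % 4)*2 + (i % 2)`[9,6]→2
L=9→G=9>>2=2, T=9&3=1
[6]→row 2+8=10  col 1·2+0+8=10
col: 2 vs 10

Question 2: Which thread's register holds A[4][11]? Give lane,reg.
r=4->g=4,rb=0  c=11->cb=1,t=1,b0=1
L=4*4+1=17  i=1*4+0*2+1=5

17,5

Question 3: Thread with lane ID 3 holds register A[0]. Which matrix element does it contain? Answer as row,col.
0,6

L=3->gid=3>>2=0, tid=3&3=3
[0]->row 0+0=0  col 3·2+0+0=6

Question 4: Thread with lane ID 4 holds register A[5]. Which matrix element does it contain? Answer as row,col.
1,9

4: gid=1,tid=0
[5] (1+0,0*2+1+8) = (1,9)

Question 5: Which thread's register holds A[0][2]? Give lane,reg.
1,0

r:0=>grp=0,rB=0  c:2=>cB=0,tig=1,lo=0
L=0*4+1=1  i=0*4+0*2+0=0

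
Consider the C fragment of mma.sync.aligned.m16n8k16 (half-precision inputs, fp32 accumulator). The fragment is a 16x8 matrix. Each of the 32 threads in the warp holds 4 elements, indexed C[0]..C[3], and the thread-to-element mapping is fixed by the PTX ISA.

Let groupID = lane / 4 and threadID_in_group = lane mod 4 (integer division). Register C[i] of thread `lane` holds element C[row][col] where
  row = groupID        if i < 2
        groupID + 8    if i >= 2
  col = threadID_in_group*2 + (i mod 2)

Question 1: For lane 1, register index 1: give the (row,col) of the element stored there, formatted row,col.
L=1->gid=1>>2=0, tid=1&3=1
[1]->row 0+0=0  col 1·2+1=3

0,3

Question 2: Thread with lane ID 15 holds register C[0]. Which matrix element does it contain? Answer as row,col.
3,6

lane 15->15/4=3, 15 mod 4=3
i=0  r:3+0->3  c:2·3+0->6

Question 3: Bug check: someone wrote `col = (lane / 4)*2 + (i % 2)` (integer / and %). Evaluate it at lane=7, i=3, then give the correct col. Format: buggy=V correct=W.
`(lane / 4)*2 + (i % 2)`[7,3]⇒3
lane 7⇒7/4=1, 7 mod 4=3
i=3  r:1+8⇒9  c:2·3+1⇒7
col: 3 vs 7

buggy=3 correct=7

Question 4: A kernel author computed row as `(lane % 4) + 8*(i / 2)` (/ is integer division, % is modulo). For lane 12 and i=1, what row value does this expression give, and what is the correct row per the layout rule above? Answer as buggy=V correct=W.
buggy=0 correct=3

`(lane % 4) + 8*(i / 2)`[12,1]⇒0
L=12⇒gr=12>>2=3, th=12&3=0
[1]⇒row 3+0=3  col 0·2+1=1
row: 0 vs 3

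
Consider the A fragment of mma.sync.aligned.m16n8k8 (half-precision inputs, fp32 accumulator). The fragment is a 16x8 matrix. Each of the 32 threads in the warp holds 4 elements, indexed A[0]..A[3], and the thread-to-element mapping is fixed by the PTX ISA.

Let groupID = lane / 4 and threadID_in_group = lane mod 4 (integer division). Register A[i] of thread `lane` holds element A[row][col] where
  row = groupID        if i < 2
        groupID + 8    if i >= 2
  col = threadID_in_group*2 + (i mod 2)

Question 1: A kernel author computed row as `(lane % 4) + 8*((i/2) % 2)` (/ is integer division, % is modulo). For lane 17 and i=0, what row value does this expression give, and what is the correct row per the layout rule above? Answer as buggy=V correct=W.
buggy=1 correct=4

`(lane % 4) + 8*((i/2) % 2)`[17,0]⇒1
L=17⇒gr=17>>2=4, th=17&3=1
[0]⇒row 4+0=4  col 1·2+0=2
row: 1 vs 4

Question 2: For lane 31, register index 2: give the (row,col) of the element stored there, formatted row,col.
15,6

31: gid=7,tid=3
[2] (7+8,3*2+0) = (15,6)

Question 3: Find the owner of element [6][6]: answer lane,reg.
r=6→G=6,rhi=0  c=6→T=3,p=0
L=6*4+3=27  i=0*2+0=0

27,0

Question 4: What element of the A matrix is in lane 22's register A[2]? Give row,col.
13,4

lane 22: gr=5 (22/4), th=2 (22%4)
i=2: r=5+8=13, c=2*2+0=4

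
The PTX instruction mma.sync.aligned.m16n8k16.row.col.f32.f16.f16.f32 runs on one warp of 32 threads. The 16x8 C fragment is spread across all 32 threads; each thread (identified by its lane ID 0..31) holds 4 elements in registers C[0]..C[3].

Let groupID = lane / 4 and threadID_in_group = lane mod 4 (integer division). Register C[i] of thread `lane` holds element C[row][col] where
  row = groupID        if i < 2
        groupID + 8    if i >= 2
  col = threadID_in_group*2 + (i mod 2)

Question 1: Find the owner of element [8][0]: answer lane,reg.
r:8=>grp=0,rB=1  c:0=>tig=0,lo=0
L=0*4+0=0  i=1*2+0=2

0,2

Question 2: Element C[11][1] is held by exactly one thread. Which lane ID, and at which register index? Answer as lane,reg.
12,3

r=11→G=3,rhi=1  c=1→T=0,p=1
L=3*4+0=12  i=1*2+1=3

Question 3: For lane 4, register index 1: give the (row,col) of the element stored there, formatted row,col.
1,1

L=4->g=4>>2=1, t=4&3=0
[1]->row 1+0=1  col 0·2+1=1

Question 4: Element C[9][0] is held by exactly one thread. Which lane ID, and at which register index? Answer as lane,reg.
4,2

r: 9->gid=1,r8=1  c: 0->tid=0,i&1=0
L=1*4+0=4  i=1*2+0=2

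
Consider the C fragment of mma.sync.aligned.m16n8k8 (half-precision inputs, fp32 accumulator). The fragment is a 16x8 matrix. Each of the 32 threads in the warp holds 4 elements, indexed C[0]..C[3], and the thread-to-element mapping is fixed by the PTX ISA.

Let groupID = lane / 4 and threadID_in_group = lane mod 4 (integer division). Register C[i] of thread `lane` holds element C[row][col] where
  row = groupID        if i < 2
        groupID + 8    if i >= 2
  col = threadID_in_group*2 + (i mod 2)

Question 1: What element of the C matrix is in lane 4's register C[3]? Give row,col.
lane 4: gid=1 (4/4), tid=0 (4%4)
i=3: r=1+8=9, c=0*2+1=1

9,1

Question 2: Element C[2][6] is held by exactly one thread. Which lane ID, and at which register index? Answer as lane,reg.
r=2->g=2,rb=0  c=6->t=3,b0=0
L=2*4+3=11  i=0*2+0=0

11,0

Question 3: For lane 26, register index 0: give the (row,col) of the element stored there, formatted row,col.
L=26→G=26>>2=6, T=26&3=2
[0]→row 6+0=6  col 2·2+0=4

6,4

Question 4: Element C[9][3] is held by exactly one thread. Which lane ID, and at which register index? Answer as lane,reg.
r=9→G=1,rhi=1  c=3→T=1,p=1
L=1*4+1=5  i=1*2+1=3

5,3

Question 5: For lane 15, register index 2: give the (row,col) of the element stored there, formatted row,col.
11,6

15: gid=3,tid=3
[2] (3+8,3*2+0) = (11,6)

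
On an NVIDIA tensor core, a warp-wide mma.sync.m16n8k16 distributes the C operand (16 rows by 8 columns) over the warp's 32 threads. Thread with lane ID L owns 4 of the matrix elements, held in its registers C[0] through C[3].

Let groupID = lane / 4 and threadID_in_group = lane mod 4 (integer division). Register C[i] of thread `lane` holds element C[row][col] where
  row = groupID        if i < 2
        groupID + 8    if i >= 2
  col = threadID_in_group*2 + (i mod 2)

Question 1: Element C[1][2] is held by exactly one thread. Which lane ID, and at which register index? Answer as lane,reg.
r=1⇒gr=1,Rb=0  c=2⇒th=1,odd=0
L=1*4+1=5  i=0*2+0=0

5,0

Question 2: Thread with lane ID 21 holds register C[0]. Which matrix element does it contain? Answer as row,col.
5,2

lane 21: g=5 (21/4), t=1 (21%4)
i=0: r=5+0=5, c=1*2+0=2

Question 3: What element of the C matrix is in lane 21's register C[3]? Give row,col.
13,3

L=21→G=21>>2=5, T=21&3=1
[3]→row 5+8=13  col 1·2+1=3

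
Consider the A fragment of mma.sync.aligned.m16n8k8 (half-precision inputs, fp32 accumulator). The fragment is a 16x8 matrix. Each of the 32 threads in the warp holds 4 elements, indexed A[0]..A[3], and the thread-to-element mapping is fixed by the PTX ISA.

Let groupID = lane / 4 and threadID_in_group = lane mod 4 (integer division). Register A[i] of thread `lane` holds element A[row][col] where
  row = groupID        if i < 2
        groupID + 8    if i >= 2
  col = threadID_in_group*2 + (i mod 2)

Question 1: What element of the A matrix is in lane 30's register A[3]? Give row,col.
15,5

lane 30->30/4=7, 30 mod 4=2
i=3  r:7+8->15  c:2·2+1->5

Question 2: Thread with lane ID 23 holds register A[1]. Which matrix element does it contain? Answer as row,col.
23: g=5,t=3
[1] (5+0,3*2+1) = (5,7)

5,7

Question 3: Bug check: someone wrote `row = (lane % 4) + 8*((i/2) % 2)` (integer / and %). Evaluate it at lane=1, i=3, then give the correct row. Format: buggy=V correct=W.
buggy=9 correct=8

`(lane % 4) + 8*((i/2) % 2)`[1,3]→9
1: G=0,T=1
[3] (0+8,1*2+1) = (8,3)
row: 9 vs 8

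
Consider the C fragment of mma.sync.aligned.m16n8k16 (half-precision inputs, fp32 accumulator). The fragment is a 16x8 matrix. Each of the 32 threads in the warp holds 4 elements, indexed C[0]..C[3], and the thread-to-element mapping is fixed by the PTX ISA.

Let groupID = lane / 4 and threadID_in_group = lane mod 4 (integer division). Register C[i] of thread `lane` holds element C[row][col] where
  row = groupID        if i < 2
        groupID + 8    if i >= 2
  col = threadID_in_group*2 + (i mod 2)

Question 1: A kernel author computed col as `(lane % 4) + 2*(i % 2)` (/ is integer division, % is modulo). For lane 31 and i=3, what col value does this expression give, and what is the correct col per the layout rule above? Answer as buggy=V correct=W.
buggy=5 correct=7

`(lane % 4) + 2*(i % 2)`[31,3]->5
L=31->gid=31>>2=7, tid=31&3=3
[3]->row 7+8=15  col 3·2+1=7
col: 5 vs 7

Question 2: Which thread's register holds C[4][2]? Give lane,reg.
17,0

r: 4->gid=4,r8=0  c: 2->tid=1,i&1=0
L=4*4+1=17  i=0*2+0=0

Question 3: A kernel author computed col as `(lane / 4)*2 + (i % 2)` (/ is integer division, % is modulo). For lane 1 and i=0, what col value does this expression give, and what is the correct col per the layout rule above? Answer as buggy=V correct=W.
`(lane / 4)*2 + (i % 2)`[1,0]->0
lane 1->1/4=0, 1 mod 4=1
i=0  r:0+0->0  c:2·1+0->2
col: 0 vs 2

buggy=0 correct=2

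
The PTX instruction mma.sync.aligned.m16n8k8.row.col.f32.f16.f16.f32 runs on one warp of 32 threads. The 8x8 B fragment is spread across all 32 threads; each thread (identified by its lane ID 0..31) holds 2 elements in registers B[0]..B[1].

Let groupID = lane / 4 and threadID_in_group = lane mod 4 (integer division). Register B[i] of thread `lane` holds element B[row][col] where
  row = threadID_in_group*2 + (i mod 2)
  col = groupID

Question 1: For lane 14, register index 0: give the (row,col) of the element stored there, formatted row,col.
4,3

lane 14->14/4=3, 14 mod 4=2
i=0  r:2·2+0->4  c:3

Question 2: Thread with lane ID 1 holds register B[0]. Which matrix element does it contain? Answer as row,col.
2,0

lane 1: grp=0 (1/4), tig=1 (1%4)
i=0: r=1*2+0=2, c=grp=0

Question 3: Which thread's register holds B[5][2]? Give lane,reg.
c:2=>grp=2  r:5=>tig=2,lo=1
L=2*4+2=10  i=1=1

10,1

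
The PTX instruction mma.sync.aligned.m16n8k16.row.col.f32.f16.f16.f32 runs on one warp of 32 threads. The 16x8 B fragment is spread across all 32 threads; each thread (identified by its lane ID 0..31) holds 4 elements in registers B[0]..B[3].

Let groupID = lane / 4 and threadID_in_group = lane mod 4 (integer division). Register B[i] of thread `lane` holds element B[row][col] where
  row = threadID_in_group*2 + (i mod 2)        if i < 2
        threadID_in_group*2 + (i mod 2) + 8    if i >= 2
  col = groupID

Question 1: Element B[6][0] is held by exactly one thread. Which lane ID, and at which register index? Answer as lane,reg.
3,0

c: 0->gid=0  r: 6->r8=0,tid=3,i&1=0
L=0*4+3=3  i=0*2+0=0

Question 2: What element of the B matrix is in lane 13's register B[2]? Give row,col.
10,3

lane 13->13/4=3, 13 mod 4=1
i=2  r:2·1+0+8->10  c:3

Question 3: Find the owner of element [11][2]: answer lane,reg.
9,3

c=2→G=2  r=11→rhi=1,T=1,p=1
L=2*4+1=9  i=1*2+1=3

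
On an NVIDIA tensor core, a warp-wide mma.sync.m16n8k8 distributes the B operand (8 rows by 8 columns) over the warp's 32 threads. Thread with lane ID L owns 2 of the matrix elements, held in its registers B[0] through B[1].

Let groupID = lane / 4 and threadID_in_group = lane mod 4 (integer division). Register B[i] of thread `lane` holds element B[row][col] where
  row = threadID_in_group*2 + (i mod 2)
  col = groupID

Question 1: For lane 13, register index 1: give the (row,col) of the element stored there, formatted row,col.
3,3

lane 13⇒13/4=3, 13 mod 4=1
i=1  r:2·1+1⇒3  c:3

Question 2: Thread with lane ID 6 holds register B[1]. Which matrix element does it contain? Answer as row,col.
5,1

6: grp=1,tig=2
[1] (2*2+1,1) = (5,1)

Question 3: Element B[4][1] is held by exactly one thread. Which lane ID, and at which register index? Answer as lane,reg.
6,0

c=1→G=1  r=4→T=2,p=0
L=1*4+2=6  i=0=0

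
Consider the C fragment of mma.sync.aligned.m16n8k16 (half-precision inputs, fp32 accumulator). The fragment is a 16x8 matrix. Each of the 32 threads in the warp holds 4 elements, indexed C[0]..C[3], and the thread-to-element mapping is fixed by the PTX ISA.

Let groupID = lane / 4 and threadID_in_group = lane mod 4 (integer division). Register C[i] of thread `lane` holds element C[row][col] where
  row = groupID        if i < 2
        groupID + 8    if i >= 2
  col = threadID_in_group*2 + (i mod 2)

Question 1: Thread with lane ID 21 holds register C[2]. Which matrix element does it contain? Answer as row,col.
lane 21→21/4=5, 21 mod 4=1
i=2  r:5+8→13  c:2·1+0→2

13,2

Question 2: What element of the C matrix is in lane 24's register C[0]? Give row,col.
lane 24->24/4=6, 24 mod 4=0
i=0  r:6+0->6  c:2·0+0->0

6,0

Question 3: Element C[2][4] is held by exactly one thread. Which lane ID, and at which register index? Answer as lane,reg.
10,0

r: 2->gid=2,r8=0  c: 4->tid=2,i&1=0
L=2*4+2=10  i=0*2+0=0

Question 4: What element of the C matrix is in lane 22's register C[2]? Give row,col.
13,4

lane 22: gr=5 (22/4), th=2 (22%4)
i=2: r=5+8=13, c=2*2+0=4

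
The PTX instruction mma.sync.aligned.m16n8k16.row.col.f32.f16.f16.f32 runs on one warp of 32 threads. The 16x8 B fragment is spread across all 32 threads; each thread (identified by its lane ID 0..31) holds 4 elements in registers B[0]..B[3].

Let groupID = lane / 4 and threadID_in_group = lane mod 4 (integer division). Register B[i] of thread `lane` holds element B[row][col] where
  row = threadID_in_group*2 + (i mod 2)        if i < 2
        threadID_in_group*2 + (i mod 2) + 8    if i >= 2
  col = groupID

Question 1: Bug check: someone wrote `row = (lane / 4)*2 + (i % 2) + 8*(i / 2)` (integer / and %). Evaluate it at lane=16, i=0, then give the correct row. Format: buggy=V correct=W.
`(lane / 4)*2 + (i % 2) + 8*(i / 2)`[16,0]=>8
L=16=>grp=16>>2=4, tig=16&3=0
[0]=>row 0·2+0+0=0  col grp=4
row: 8 vs 0

buggy=8 correct=0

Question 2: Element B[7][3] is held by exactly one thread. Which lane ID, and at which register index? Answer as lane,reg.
15,1

c=3->g=3  r=7->rb=0,t=3,b0=1
L=3*4+3=15  i=0*2+1=1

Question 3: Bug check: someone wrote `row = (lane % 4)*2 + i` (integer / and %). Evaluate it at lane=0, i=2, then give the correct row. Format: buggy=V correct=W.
buggy=2 correct=8

`(lane % 4)*2 + i`[0,2]→2
lane 0→0/4=0, 0 mod 4=0
i=2  r:2·0+0+8→8  c:0
row: 2 vs 8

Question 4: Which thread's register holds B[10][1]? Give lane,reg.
c=1⇒gr=1  r=10⇒Rb=1,th=1,odd=0
L=1*4+1=5  i=1*2+0=2

5,2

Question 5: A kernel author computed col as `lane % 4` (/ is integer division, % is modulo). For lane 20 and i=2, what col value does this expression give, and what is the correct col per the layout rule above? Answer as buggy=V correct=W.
buggy=0 correct=5

`lane % 4`[20,2]⇒0
lane 20⇒20/4=5, 20 mod 4=0
i=2  r:2·0+0+8⇒8  c:5
col: 0 vs 5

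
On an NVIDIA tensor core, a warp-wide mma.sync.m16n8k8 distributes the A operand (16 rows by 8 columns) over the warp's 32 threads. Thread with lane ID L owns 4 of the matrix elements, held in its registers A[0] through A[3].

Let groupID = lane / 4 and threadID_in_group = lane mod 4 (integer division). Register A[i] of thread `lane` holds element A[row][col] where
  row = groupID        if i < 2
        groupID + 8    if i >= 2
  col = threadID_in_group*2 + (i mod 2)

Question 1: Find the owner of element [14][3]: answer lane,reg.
r: 14->gid=6,r8=1  c: 3->tid=1,i&1=1
L=6*4+1=25  i=1*2+1=3

25,3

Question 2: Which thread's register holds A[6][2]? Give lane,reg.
25,0

r: 6->gid=6,r8=0  c: 2->tid=1,i&1=0
L=6*4+1=25  i=0*2+0=0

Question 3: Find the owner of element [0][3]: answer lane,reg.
r:0=>grp=0,rB=0  c:3=>tig=1,lo=1
L=0*4+1=1  i=0*2+1=1

1,1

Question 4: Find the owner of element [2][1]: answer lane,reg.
r: 2->gid=2,r8=0  c: 1->tid=0,i&1=1
L=2*4+0=8  i=0*2+1=1

8,1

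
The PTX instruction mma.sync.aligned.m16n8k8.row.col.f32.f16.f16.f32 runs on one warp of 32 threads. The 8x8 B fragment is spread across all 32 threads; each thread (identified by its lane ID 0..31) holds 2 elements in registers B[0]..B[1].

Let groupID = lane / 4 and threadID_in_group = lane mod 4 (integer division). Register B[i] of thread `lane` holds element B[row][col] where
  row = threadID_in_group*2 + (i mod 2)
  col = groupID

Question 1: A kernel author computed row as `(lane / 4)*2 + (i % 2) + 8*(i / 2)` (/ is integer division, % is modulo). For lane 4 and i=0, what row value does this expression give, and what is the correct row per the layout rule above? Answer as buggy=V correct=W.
buggy=2 correct=0

`(lane / 4)*2 + (i % 2) + 8*(i / 2)`[4,0]⇒2
4: gr=1,th=0
[0] (0*2+0,1) = (0,1)
row: 2 vs 0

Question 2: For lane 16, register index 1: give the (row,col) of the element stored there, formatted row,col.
1,4

lane 16→16/4=4, 16 mod 4=0
i=1  r:2·0+1→1  c:4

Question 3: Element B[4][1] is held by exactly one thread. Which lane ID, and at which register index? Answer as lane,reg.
6,0

c=1->g=1  r=4->t=2,b0=0
L=1*4+2=6  i=0=0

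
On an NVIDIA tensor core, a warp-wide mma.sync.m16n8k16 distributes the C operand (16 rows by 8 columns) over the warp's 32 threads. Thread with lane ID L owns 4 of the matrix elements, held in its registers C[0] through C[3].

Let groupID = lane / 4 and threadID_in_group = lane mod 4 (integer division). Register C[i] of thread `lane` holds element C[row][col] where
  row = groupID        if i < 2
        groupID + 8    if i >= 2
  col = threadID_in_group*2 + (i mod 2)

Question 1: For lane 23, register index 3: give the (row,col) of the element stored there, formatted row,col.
13,7

23: gid=5,tid=3
[3] (5+8,3*2+1) = (13,7)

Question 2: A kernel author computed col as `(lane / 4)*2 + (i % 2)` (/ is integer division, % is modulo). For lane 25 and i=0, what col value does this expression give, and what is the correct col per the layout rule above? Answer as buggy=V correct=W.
`(lane / 4)*2 + (i % 2)`[25,0]→12
lane 25→25/4=6, 25 mod 4=1
i=0  r:6+0→6  c:2·1+0→2
col: 12 vs 2

buggy=12 correct=2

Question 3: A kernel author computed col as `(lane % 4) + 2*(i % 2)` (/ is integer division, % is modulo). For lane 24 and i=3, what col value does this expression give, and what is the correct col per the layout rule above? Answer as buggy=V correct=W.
`(lane % 4) + 2*(i % 2)`[24,3]->2
24: g=6,t=0
[3] (6+8,0*2+1) = (14,1)
col: 2 vs 1

buggy=2 correct=1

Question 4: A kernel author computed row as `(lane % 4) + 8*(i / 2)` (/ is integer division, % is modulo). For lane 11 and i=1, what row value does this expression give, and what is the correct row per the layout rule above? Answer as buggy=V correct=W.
buggy=3 correct=2

`(lane % 4) + 8*(i / 2)`[11,1]→3
L=11→G=11>>2=2, T=11&3=3
[1]→row 2+0=2  col 3·2+1=7
row: 3 vs 2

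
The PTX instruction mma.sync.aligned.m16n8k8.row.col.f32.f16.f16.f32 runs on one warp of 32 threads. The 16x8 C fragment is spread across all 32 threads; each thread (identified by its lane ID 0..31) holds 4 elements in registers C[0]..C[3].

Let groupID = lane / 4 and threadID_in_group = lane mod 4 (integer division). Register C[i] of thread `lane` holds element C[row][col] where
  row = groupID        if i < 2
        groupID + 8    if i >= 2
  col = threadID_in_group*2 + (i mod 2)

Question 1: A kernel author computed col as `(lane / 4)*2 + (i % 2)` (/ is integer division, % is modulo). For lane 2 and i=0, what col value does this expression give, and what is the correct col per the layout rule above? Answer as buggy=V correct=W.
`(lane / 4)*2 + (i % 2)`[2,0]->0
L=2->gid=2>>2=0, tid=2&3=2
[0]->row 0+0=0  col 2·2+0=4
col: 0 vs 4

buggy=0 correct=4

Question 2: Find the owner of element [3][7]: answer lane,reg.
15,1

r=3⇒gr=3,Rb=0  c=7⇒th=3,odd=1
L=3*4+3=15  i=0*2+1=1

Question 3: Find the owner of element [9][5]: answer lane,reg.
6,3

r:9=>grp=1,rB=1  c:5=>tig=2,lo=1
L=1*4+2=6  i=1*2+1=3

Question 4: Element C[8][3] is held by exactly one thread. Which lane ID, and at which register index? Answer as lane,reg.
r=8⇒gr=0,Rb=1  c=3⇒th=1,odd=1
L=0*4+1=1  i=1*2+1=3

1,3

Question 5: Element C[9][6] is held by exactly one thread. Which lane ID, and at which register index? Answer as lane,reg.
r: 9->gid=1,r8=1  c: 6->tid=3,i&1=0
L=1*4+3=7  i=1*2+0=2

7,2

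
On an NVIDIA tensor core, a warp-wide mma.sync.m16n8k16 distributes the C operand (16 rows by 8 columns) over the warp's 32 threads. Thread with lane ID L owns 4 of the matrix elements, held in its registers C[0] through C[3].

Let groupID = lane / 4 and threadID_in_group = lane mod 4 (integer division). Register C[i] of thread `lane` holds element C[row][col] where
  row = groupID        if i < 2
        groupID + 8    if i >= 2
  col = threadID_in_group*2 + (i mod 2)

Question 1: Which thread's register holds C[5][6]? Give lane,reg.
23,0

r=5→G=5,rhi=0  c=6→T=3,p=0
L=5*4+3=23  i=0*2+0=0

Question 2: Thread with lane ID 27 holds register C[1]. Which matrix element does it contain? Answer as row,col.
6,7

L=27⇒gr=27>>2=6, th=27&3=3
[1]⇒row 6+0=6  col 3·2+1=7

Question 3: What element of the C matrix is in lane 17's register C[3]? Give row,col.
17: g=4,t=1
[3] (4+8,1*2+1) = (12,3)

12,3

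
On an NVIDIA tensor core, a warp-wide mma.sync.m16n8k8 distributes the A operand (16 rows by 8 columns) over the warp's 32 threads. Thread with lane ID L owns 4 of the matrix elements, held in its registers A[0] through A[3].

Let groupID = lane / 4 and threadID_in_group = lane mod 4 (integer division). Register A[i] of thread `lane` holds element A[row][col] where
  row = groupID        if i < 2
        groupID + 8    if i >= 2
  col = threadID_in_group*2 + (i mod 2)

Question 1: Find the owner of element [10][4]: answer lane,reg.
r:10=>grp=2,rB=1  c:4=>tig=2,lo=0
L=2*4+2=10  i=1*2+0=2

10,2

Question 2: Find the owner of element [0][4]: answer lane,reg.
r: 0->gid=0,r8=0  c: 4->tid=2,i&1=0
L=0*4+2=2  i=0*2+0=0

2,0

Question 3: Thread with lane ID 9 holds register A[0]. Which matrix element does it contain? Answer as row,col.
lane 9->9/4=2, 9 mod 4=1
i=0  r:2+0->2  c:2·1+0->2

2,2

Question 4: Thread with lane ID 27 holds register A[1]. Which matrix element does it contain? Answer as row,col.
6,7

lane 27: gid=6 (27/4), tid=3 (27%4)
i=1: r=6+0=6, c=3*2+1=7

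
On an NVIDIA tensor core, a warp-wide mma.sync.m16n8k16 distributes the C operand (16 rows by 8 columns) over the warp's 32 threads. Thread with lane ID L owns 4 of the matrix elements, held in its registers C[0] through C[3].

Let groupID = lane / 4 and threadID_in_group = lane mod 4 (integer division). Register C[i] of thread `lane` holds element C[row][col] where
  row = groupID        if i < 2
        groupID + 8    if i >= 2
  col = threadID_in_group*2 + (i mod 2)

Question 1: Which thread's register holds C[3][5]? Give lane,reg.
14,1

r: 3->gid=3,r8=0  c: 5->tid=2,i&1=1
L=3*4+2=14  i=0*2+1=1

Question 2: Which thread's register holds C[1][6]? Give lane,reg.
r=1⇒gr=1,Rb=0  c=6⇒th=3,odd=0
L=1*4+3=7  i=0*2+0=0

7,0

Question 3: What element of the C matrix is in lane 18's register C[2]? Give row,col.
12,4

lane 18: g=4 (18/4), t=2 (18%4)
i=2: r=4+8=12, c=2*2+0=4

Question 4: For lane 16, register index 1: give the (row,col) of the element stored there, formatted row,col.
4,1

16: gid=4,tid=0
[1] (4+0,0*2+1) = (4,1)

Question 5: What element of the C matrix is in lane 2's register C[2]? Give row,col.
lane 2: gid=0 (2/4), tid=2 (2%4)
i=2: r=0+8=8, c=2*2+0=4

8,4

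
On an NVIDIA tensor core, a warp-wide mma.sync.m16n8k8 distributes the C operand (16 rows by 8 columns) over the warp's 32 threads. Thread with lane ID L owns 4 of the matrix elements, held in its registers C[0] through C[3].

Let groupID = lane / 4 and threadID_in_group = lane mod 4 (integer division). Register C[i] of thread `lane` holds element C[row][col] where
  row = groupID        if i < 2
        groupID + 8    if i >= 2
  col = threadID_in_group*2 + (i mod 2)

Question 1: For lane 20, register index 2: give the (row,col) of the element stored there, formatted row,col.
lane 20=>20/4=5, 20 mod 4=0
i=2  r:5+8=>13  c:2·0+0=>0

13,0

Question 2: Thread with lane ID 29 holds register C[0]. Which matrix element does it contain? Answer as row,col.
L=29->g=29>>2=7, t=29&3=1
[0]->row 7+0=7  col 1·2+0=2

7,2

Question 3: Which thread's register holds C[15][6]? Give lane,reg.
r: 15->gid=7,r8=1  c: 6->tid=3,i&1=0
L=7*4+3=31  i=1*2+0=2

31,2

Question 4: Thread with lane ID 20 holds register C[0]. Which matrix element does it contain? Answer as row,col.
5,0

lane 20: gr=5 (20/4), th=0 (20%4)
i=0: r=5+0=5, c=0*2+0=0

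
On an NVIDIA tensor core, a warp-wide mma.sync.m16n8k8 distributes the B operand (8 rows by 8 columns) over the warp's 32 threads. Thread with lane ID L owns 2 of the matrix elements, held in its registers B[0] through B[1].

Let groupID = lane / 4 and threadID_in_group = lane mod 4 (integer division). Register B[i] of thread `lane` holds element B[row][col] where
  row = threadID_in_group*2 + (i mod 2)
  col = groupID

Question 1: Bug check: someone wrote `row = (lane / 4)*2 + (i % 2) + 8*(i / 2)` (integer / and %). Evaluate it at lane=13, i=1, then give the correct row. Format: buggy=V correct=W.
`(lane / 4)*2 + (i % 2) + 8*(i / 2)`[13,1]=>7
lane 13=>13/4=3, 13 mod 4=1
i=1  r:2·1+1=>3  c:3
row: 7 vs 3

buggy=7 correct=3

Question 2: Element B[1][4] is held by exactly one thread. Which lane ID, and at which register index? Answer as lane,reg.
16,1

c=4⇒gr=4  r=1⇒th=0,odd=1
L=4*4+0=16  i=1=1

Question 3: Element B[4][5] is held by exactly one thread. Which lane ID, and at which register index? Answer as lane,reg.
22,0

c=5⇒gr=5  r=4⇒th=2,odd=0
L=5*4+2=22  i=0=0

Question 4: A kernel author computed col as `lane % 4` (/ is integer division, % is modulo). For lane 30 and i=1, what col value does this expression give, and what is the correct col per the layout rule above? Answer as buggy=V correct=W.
buggy=2 correct=7

`lane % 4`[30,1]⇒2
lane 30: gr=7 (30/4), th=2 (30%4)
i=1: r=2*2+1=5, c=gr=7
col: 2 vs 7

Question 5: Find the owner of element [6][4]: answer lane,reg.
19,0

c: 4->gid=4  r: 6->tid=3,i&1=0
L=4*4+3=19  i=0=0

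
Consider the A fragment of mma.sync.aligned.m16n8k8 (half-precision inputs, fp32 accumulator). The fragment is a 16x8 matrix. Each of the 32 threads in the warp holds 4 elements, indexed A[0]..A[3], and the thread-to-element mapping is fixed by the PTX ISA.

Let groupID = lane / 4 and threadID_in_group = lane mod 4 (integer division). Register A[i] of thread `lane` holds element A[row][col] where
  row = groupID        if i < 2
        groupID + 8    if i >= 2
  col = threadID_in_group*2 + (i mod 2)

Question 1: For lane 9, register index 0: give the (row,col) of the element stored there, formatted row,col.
lane 9=>9/4=2, 9 mod 4=1
i=0  r:2+0=>2  c:2·1+0=>2

2,2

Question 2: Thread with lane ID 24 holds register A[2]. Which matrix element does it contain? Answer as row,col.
24: gr=6,th=0
[2] (6+8,0*2+0) = (14,0)

14,0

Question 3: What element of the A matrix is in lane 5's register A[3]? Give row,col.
9,3

5: gr=1,th=1
[3] (1+8,1*2+1) = (9,3)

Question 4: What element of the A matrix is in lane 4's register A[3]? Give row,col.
lane 4→4/4=1, 4 mod 4=0
i=3  r:1+8→9  c:2·0+1→1

9,1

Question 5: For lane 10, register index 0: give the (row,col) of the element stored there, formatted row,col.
L=10->gid=10>>2=2, tid=10&3=2
[0]->row 2+0=2  col 2·2+0=4

2,4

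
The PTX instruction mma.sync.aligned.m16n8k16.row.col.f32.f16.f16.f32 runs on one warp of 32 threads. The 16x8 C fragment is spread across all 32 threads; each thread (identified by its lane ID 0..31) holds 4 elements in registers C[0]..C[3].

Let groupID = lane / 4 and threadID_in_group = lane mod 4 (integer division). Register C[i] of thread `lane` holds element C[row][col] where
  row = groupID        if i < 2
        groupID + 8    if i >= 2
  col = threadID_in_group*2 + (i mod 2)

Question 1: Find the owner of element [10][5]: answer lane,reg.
10,3

r=10→G=2,rhi=1  c=5→T=2,p=1
L=2*4+2=10  i=1*2+1=3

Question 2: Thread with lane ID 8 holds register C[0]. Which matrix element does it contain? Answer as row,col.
8: gid=2,tid=0
[0] (2+0,0*2+0) = (2,0)

2,0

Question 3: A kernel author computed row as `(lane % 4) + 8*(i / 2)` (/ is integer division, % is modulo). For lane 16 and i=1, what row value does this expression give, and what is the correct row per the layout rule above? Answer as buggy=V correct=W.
buggy=0 correct=4

`(lane % 4) + 8*(i / 2)`[16,1]=>0
L=16=>grp=16>>2=4, tig=16&3=0
[1]=>row 4+0=4  col 0·2+1=1
row: 0 vs 4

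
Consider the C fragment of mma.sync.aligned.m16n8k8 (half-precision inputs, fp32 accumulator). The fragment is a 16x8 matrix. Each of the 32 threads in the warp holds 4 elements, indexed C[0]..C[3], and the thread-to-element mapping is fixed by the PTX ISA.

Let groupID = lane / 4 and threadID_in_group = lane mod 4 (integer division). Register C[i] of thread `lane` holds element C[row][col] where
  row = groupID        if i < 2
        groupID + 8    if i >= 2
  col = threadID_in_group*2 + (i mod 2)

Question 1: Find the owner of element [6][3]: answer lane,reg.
r=6→G=6,rhi=0  c=3→T=1,p=1
L=6*4+1=25  i=0*2+1=1

25,1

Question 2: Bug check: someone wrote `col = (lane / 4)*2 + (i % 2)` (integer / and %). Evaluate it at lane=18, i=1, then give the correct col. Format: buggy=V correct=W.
`(lane / 4)*2 + (i % 2)`[18,1]=>9
lane 18=>18/4=4, 18 mod 4=2
i=1  r:4+0=>4  c:2·2+1=>5
col: 9 vs 5

buggy=9 correct=5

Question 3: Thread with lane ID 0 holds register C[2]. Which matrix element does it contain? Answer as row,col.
lane 0->0/4=0, 0 mod 4=0
i=2  r:0+8->8  c:2·0+0->0

8,0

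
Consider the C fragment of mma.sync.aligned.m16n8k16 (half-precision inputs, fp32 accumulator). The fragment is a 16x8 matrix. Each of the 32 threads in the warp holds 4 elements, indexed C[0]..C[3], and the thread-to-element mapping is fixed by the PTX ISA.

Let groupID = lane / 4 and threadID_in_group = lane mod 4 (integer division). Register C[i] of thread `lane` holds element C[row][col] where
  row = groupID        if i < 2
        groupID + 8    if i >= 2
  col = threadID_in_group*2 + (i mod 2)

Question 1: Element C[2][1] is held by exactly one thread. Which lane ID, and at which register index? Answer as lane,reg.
8,1

r:2=>grp=2,rB=0  c:1=>tig=0,lo=1
L=2*4+0=8  i=0*2+1=1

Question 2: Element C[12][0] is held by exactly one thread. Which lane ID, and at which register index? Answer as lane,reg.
r:12=>grp=4,rB=1  c:0=>tig=0,lo=0
L=4*4+0=16  i=1*2+0=2

16,2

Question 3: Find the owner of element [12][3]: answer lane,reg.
17,3

r: 12->gid=4,r8=1  c: 3->tid=1,i&1=1
L=4*4+1=17  i=1*2+1=3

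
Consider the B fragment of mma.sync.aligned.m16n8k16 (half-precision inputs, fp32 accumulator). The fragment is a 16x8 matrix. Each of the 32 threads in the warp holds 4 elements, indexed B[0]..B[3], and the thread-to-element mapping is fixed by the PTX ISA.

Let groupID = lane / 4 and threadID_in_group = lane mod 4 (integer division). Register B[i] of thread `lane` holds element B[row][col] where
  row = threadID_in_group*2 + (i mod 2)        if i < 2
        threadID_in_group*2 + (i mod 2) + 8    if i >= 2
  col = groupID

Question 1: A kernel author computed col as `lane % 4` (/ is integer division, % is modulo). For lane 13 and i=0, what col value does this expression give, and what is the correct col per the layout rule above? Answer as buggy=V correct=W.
`lane % 4`[13,0]->1
lane 13->13/4=3, 13 mod 4=1
i=0  r:2·1+0+0->2  c:3
col: 1 vs 3

buggy=1 correct=3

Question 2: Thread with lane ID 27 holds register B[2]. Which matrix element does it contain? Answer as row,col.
14,6

27: g=6,t=3
[2] (3*2+0+8,6) = (14,6)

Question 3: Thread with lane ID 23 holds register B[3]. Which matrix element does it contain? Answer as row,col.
23: G=5,T=3
[3] (3*2+1+8,5) = (15,5)

15,5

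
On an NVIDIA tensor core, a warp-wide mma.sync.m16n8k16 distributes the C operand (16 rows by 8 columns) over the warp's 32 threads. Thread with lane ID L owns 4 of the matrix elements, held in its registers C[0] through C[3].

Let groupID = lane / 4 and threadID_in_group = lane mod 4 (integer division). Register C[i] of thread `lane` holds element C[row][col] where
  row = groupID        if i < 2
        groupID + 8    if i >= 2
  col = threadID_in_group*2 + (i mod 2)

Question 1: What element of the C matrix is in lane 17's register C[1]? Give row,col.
17: gr=4,th=1
[1] (4+0,1*2+1) = (4,3)

4,3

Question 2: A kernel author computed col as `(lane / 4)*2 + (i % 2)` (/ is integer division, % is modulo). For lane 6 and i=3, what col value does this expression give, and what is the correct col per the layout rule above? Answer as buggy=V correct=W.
buggy=3 correct=5

`(lane / 4)*2 + (i % 2)`[6,3]->3
L=6->g=6>>2=1, t=6&3=2
[3]->row 1+8=9  col 2·2+1=5
col: 3 vs 5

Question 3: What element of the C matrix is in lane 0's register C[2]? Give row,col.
lane 0: gr=0 (0/4), th=0 (0%4)
i=2: r=0+8=8, c=0*2+0=0

8,0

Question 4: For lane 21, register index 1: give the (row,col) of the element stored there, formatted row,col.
21: G=5,T=1
[1] (5+0,1*2+1) = (5,3)

5,3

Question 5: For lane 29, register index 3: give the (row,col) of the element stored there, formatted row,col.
15,3

29: g=7,t=1
[3] (7+8,1*2+1) = (15,3)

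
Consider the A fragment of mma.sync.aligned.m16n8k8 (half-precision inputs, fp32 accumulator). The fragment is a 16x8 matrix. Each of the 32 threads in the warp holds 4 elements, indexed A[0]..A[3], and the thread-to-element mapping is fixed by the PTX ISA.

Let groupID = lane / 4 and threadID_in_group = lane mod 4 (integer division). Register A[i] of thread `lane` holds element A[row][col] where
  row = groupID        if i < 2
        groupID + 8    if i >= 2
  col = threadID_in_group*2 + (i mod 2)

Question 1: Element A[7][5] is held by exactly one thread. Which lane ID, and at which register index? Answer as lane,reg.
30,1

r=7⇒gr=7,Rb=0  c=5⇒th=2,odd=1
L=7*4+2=30  i=0*2+1=1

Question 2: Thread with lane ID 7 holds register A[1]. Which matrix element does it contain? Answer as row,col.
1,7

7: gr=1,th=3
[1] (1+0,3*2+1) = (1,7)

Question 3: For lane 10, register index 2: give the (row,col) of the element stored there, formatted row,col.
10,4

L=10->gid=10>>2=2, tid=10&3=2
[2]->row 2+8=10  col 2·2+0=4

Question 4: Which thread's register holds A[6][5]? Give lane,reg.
r=6⇒gr=6,Rb=0  c=5⇒th=2,odd=1
L=6*4+2=26  i=0*2+1=1

26,1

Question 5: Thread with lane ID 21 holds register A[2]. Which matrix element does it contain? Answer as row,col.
lane 21: grp=5 (21/4), tig=1 (21%4)
i=2: r=5+8=13, c=1*2+0=2

13,2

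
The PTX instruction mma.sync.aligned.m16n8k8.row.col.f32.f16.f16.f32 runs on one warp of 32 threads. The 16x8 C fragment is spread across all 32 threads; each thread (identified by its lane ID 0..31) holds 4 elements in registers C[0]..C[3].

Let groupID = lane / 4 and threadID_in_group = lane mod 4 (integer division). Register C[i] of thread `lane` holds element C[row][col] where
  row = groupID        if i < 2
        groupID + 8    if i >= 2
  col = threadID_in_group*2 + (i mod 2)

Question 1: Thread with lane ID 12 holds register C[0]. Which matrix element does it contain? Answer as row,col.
12: gid=3,tid=0
[0] (3+0,0*2+0) = (3,0)

3,0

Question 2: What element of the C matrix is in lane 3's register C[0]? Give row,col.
lane 3->3/4=0, 3 mod 4=3
i=0  r:0+0->0  c:2·3+0->6

0,6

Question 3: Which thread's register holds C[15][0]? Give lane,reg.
r: 15->gid=7,r8=1  c: 0->tid=0,i&1=0
L=7*4+0=28  i=1*2+0=2

28,2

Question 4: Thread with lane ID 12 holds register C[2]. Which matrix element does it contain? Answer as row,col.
lane 12->12/4=3, 12 mod 4=0
i=2  r:3+8->11  c:2·0+0->0

11,0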